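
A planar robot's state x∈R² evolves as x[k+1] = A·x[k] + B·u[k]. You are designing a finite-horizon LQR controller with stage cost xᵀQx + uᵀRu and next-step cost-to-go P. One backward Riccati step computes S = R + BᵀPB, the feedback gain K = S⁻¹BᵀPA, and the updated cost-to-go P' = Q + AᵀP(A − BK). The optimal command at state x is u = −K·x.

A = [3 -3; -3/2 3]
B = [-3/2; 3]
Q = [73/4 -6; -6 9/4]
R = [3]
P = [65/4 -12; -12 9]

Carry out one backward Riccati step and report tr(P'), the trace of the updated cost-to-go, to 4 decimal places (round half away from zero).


BᵀP = [-60.3750 45.0000]
S = R + BᵀPB = [3] + [225.5625] = [228.5625]
BᵀPA = [-248.6250 316.1250]
K = S⁻¹·BᵀPA = [-1.0878 1.3831]
A−BK = [1.3683 -0.9253; 1.7633 -1.1493]
AᵀP(A−BK) = [4.0515 -4.8765; -4.8765 6.0172]
P' = Q + AᵀP(A−BK) = [22.3015 -10.8765; -10.8765 8.2672]
tr(P') = 30.5687

30.5687


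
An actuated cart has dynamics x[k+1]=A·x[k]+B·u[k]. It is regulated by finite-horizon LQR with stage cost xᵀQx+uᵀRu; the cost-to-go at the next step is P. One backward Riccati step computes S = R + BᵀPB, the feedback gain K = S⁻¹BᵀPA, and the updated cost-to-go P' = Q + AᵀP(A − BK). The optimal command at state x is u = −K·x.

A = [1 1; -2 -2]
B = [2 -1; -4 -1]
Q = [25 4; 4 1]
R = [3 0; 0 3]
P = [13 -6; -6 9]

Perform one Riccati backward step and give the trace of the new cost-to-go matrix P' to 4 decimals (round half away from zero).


27.4847

BᵀP = [50.0000 -48.0000; -7.0000 -3.0000]
S = R + BᵀPB = [3 0; 0 3] + [292.0000 -2.0000; -2.0000 10.0000] = [295.0000 -2.0000; -2.0000 13.0000]
BᵀPA = [146.0000 146.0000; -1.0000 -1.0000]
K = S⁻¹·BᵀPA = [0.4949 0.4949; -0.0008 -0.0008]
A−BK = [0.0094 0.0094; -0.0211 -0.0211]
AᵀP(A−BK) = [0.7424 0.7424; 0.7424 0.7424]
P' = Q + AᵀP(A−BK) = [25.7424 4.7424; 4.7424 1.7424]
tr(P') = 27.4847


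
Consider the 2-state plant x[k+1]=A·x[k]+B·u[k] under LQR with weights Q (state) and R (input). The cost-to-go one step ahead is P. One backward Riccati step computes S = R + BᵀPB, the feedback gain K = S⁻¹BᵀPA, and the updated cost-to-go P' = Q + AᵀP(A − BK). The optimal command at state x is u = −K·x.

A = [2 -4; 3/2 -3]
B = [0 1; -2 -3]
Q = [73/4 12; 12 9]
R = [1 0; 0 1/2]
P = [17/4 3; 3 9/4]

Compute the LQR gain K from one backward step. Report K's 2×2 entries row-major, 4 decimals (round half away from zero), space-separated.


BᵀP = [-6.0000 -4.5000; -4.7500 -3.7500]
S = R + BᵀPB = [1 0; 0 1/2] + [9.0000 7.5000; 7.5000 6.5000] = [10.0000 7.5000; 7.5000 7.0000]
BᵀPA = [-18.7500 37.5000; -15.1250 30.2500]
K = S⁻¹·BᵀPA = [-1.2955 2.5909; -0.7727 1.5455]
A−BK = [2.7727 -5.5455; -3.4091 6.8182]
AᵀP(A−BK) = [4.0852 -8.1705; -8.1705 16.3409]
P' = Q + AᵀP(A−BK) = [22.3352 3.8295; 3.8295 25.3409]
tr(P') = 47.6761

-1.2955 2.5909 -0.7727 1.5455


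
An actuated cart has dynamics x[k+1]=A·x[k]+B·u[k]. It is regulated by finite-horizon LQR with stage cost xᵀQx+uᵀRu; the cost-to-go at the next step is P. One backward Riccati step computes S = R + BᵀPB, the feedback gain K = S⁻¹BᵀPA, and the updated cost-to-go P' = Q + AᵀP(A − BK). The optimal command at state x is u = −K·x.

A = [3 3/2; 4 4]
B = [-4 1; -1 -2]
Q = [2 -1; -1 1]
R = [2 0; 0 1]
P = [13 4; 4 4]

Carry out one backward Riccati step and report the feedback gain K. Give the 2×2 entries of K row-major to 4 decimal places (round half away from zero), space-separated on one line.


BᵀP = [-56.0000 -20.0000; 5.0000 -4.0000]
S = R + BᵀPB = [2 0; 0 1] + [244.0000 -16.0000; -16.0000 13.0000] = [246.0000 -16.0000; -16.0000 14.0000]
BᵀPA = [-248.0000 -164.0000; -1.0000 -8.5000]
K = S⁻¹·BᵀPA = [-1.0941 -0.7629; -1.3218 -1.4790]
A−BK = [-0.0546 -0.0725; 0.2622 0.2792]
AᵀP(A−BK) = [4.3407 3.8316; 3.8316 3.5695]
P' = Q + AᵀP(A−BK) = [6.3407 2.8316; 2.8316 4.5695]
tr(P') = 10.9101

-1.0941 -0.7629 -1.3218 -1.4790


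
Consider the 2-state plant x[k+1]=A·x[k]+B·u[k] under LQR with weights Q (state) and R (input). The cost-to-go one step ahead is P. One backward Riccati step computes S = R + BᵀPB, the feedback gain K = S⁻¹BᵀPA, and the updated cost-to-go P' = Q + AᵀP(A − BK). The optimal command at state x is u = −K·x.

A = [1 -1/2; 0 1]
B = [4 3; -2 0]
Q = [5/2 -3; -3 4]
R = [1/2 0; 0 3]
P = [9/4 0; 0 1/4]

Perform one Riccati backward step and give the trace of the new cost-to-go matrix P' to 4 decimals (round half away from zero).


6.7034

BᵀP = [9.0000 -0.5000; 6.7500 0.0000]
S = R + BᵀPB = [1/2 0; 0 3] + [37.0000 27.0000; 27.0000 20.2500] = [37.5000 27.0000; 27.0000 23.2500]
BᵀPA = [9.0000 -5.0000; 6.7500 -3.3750]
K = S⁻¹·BᵀPA = [0.1890 -0.1759; 0.0709 0.0591]
A−BK = [0.0315 0.0262; 0.3780 0.6483]
AᵀP(A−BK) = [0.0709 0.0591; 0.0591 0.1325]
P' = Q + AᵀP(A−BK) = [2.5709 -2.9409; -2.9409 4.1325]
tr(P') = 6.7034


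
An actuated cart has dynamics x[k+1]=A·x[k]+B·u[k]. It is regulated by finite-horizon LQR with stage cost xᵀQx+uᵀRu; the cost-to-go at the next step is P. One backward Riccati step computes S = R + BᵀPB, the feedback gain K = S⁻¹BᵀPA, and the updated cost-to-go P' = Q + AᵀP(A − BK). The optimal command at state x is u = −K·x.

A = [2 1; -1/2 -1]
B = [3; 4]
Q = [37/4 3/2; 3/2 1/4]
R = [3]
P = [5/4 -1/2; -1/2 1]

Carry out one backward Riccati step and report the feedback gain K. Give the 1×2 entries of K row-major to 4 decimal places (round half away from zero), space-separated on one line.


0.1233 -0.0411

BᵀP = [1.7500 2.5000]
S = R + BᵀPB = [3] + [15.2500] = [18.2500]
BᵀPA = [2.2500 -0.7500]
K = S⁻¹·BᵀPA = [0.1233 -0.0411]
A−BK = [1.6301 1.1233; -0.9932 -0.8356]
AᵀP(A−BK) = [5.9726 4.3425; 4.3425 3.2192]
P' = Q + AᵀP(A−BK) = [15.2226 5.8425; 5.8425 3.4692]
tr(P') = 18.6918


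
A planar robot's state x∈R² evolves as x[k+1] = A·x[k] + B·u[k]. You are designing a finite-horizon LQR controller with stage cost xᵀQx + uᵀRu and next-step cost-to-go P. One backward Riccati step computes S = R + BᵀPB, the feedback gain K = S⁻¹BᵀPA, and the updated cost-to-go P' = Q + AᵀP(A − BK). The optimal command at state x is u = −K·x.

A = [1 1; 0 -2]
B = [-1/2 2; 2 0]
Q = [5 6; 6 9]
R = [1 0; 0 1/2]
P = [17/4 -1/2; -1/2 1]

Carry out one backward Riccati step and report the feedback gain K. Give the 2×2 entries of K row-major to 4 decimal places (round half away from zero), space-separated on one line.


BᵀP = [-3.1250 2.2500; 8.5000 -1.0000]
S = R + BᵀPB = [1 0; 0 1/2] + [6.0625 -6.2500; -6.2500 17.0000] = [7.0625 -6.2500; -6.2500 17.5000]
BᵀPA = [-3.1250 -7.6250; 8.5000 10.5000]
K = S⁻¹·BᵀPA = [-0.0185 -0.8022; 0.4791 0.3135]
A−BK = [0.0325 -0.0281; 0.0370 -0.3956]
AᵀP(A−BK) = [0.1198 0.0784; 0.0784 0.8414]
P' = Q + AᵀP(A−BK) = [5.1198 6.0784; 6.0784 9.8414]
tr(P') = 14.9612

-0.0185 -0.8022 0.4791 0.3135


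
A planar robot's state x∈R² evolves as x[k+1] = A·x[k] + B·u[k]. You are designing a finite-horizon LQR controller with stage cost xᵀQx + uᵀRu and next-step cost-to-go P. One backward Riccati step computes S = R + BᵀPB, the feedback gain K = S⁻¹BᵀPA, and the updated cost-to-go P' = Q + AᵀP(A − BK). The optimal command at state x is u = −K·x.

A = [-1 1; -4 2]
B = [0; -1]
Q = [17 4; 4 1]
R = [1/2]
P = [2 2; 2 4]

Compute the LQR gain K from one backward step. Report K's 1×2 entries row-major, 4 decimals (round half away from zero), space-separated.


BᵀP = [-2.0000 -4.0000]
S = R + BᵀPB = [1/2] + [4.0000] = [4.5000]
BᵀPA = [18.0000 -10.0000]
K = S⁻¹·BᵀPA = [4.0000 -2.2222]
A−BK = [-1.0000 1.0000; 0.0000 -0.2222]
AᵀP(A−BK) = [10.0000 -6.0000; -6.0000 3.7778]
P' = Q + AᵀP(A−BK) = [27.0000 -2.0000; -2.0000 4.7778]
tr(P') = 31.7778

4.0000 -2.2222


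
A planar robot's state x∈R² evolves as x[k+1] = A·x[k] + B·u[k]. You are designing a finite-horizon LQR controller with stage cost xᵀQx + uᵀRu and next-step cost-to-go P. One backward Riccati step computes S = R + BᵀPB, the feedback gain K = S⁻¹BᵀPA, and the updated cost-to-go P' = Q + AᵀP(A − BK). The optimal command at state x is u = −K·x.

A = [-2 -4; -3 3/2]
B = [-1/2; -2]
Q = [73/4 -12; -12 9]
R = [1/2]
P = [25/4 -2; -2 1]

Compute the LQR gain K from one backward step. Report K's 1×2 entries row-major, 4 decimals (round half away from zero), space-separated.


0.6061 -2.4242

BᵀP = [0.8750 -1.0000]
S = R + BᵀPB = [1/2] + [1.5625] = [2.0625]
BᵀPA = [1.2500 -5.0000]
K = S⁻¹·BᵀPA = [0.6061 -2.4242]
A−BK = [-1.6970 -5.2121; -1.7879 -3.3485]
AᵀP(A−BK) = [9.2424 30.5303; 30.5303 114.1288]
P' = Q + AᵀP(A−BK) = [27.4924 18.5303; 18.5303 123.1288]
tr(P') = 150.6212


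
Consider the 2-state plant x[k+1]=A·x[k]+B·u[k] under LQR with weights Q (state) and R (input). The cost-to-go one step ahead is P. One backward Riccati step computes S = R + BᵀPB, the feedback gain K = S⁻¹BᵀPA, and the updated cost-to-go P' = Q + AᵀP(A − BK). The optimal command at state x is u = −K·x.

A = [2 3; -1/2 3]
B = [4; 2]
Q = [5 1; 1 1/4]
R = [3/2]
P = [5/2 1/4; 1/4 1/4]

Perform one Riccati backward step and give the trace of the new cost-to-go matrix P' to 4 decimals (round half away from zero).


7.3730

BᵀP = [10.5000 1.5000]
S = R + BᵀPB = [3/2] + [45.0000] = [46.5000]
BᵀPA = [20.2500 36.0000]
K = S⁻¹·BᵀPA = [0.4355 0.7742]
A−BK = [0.2581 -0.0968; -1.3710 1.4516]
AᵀP(A−BK) = [0.7440 0.0726; 0.0726 1.3790]
P' = Q + AᵀP(A−BK) = [5.7440 1.0726; 1.0726 1.6290]
tr(P') = 7.3730


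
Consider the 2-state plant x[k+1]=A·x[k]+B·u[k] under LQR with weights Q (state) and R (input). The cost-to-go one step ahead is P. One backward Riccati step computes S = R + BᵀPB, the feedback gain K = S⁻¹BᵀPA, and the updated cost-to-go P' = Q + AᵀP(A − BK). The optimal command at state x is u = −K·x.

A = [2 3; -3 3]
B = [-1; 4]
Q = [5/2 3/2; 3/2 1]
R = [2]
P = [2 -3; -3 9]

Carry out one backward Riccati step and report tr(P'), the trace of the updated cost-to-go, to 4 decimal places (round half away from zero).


18.5581

BᵀP = [-14.0000 39.0000]
S = R + BᵀPB = [2] + [170.0000] = [172.0000]
BᵀPA = [-145.0000 75.0000]
K = S⁻¹·BᵀPA = [-0.8430 0.4360]
A−BK = [1.1570 3.4360; 0.3721 1.2558]
AᵀP(A−BK) = [2.7616 3.2267; 3.2267 12.2965]
P' = Q + AᵀP(A−BK) = [5.2616 4.7267; 4.7267 13.2965]
tr(P') = 18.5581


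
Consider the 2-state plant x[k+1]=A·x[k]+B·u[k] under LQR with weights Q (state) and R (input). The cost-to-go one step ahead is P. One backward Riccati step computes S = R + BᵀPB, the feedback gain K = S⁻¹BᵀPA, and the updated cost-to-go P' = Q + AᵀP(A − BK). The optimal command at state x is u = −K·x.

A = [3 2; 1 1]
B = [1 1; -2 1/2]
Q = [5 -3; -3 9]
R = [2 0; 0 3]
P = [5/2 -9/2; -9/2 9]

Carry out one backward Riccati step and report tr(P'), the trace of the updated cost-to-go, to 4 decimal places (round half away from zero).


BᵀP = [11.5000 -22.5000; 0.2500 0.0000]
S = R + BᵀPB = [2 0; 0 3] + [56.5000 0.2500; 0.2500 0.2500] = [58.5000 0.2500; 0.2500 3.2500]
BᵀPA = [12.0000 0.5000; 0.7500 0.5000]
K = S⁻¹·BᵀPA = [0.2042 0.0079; 0.2151 0.1532]
A−BK = [2.5807 1.8389; 1.3009 0.9392]
AᵀP(A−BK) = [1.8882 1.2904; 1.2904 0.9194]
P' = Q + AᵀP(A−BK) = [6.8882 -1.7096; -1.7096 9.9194]
tr(P') = 16.8076

16.8076


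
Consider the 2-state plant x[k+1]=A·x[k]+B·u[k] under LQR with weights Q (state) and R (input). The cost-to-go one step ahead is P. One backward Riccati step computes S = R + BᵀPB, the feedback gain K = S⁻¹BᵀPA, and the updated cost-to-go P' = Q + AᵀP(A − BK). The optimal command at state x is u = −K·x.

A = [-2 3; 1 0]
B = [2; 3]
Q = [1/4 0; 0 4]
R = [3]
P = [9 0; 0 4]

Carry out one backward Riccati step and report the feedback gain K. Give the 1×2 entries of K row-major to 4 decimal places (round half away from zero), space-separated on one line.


BᵀP = [18.0000 12.0000]
S = R + BᵀPB = [3] + [72.0000] = [75.0000]
BᵀPA = [-24.0000 54.0000]
K = S⁻¹·BᵀPA = [-0.3200 0.7200]
A−BK = [-1.3600 1.5600; 1.9600 -2.1600]
AᵀP(A−BK) = [32.3200 -36.7200; -36.7200 42.1200]
P' = Q + AᵀP(A−BK) = [32.5700 -36.7200; -36.7200 46.1200]
tr(P') = 78.6900

-0.3200 0.7200


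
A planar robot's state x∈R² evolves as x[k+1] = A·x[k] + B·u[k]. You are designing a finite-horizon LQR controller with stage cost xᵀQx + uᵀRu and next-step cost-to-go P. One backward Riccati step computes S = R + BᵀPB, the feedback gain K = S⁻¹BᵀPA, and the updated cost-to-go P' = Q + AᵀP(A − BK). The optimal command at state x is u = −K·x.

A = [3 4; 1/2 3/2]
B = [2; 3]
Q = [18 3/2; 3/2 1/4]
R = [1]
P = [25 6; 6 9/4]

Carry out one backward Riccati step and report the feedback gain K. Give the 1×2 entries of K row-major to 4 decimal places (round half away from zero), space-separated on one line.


BᵀP = [68.0000 18.7500]
S = R + BᵀPB = [1] + [192.2500] = [193.2500]
BᵀPA = [213.3750 300.1250]
K = S⁻¹·BᵀPA = [1.1041 1.5530]
A−BK = [0.7917 0.8939; -2.8124 -3.1591]
AᵀP(A−BK) = [7.9667 9.3076; 9.3076 10.9563]
P' = Q + AᵀP(A−BK) = [25.9667 10.8076; 10.8076 11.2063]
tr(P') = 37.1730

1.1041 1.5530


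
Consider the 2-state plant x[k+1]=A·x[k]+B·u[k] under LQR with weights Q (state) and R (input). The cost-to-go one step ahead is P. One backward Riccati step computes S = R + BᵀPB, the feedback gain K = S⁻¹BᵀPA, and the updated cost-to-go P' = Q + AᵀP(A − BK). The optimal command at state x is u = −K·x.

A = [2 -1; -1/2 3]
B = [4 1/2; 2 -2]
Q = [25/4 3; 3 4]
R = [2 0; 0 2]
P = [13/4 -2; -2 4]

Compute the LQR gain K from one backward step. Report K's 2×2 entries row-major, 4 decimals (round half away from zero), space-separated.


0.4013 -0.0691 0.6113 -1.4165

BᵀP = [9.0000 0.0000; 5.6250 -9.0000]
S = R + BᵀPB = [2 0; 0 2] + [36.0000 4.5000; 4.5000 20.8125] = [38.0000 4.5000; 4.5000 22.8125]
BᵀPA = [18.0000 -9.0000; 15.7500 -32.6250]
K = S⁻¹·BᵀPA = [0.4013 -0.0691; 0.6113 -1.4165]
A−BK = [0.0892 -0.0154; -0.0801 0.3052]
AᵀP(A−BK) = [1.1494 -1.9463; -1.9463 4.4146]
P' = Q + AᵀP(A−BK) = [7.3994 1.0537; 1.0537 8.4146]
tr(P') = 15.8140


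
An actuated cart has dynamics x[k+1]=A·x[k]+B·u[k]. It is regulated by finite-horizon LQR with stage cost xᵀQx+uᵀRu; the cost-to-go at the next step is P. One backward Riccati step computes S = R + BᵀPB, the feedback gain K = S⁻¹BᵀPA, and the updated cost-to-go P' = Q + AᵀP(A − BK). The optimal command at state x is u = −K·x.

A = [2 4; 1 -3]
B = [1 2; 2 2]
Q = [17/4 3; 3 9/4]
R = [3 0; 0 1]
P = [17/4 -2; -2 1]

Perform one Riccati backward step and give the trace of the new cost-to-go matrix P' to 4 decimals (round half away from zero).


37.0195

BᵀP = [0.2500 0.0000; 4.5000 -2.0000]
S = R + BᵀPB = [3 0; 0 1] + [0.2500 0.5000; 0.5000 5.0000] = [3.2500 0.5000; 0.5000 6.0000]
BᵀPA = [0.5000 1.0000; 7.0000 24.0000]
K = S⁻¹·BᵀPA = [-0.0260 -0.3117; 1.1688 4.0260]
A−BK = [-0.3117 -3.7403; -1.2857 -10.4286]
AᵀP(A−BK) = [1.8312 6.9740; 6.9740 28.6883]
P' = Q + AᵀP(A−BK) = [6.0812 9.9740; 9.9740 30.9383]
tr(P') = 37.0195


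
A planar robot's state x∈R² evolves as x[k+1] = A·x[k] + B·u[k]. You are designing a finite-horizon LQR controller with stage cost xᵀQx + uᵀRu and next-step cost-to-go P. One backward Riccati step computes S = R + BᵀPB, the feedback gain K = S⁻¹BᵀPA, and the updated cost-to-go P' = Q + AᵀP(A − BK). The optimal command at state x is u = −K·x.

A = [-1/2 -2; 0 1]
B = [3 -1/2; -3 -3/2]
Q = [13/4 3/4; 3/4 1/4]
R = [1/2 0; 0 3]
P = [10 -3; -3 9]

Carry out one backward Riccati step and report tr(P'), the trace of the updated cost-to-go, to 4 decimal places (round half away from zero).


4.4296

BᵀP = [39.0000 -36.0000; -0.5000 -12.0000]
S = R + BᵀPB = [1/2 0; 0 3] + [225.0000 34.5000; 34.5000 18.2500] = [225.5000 34.5000; 34.5000 21.2500]
BᵀPA = [-19.5000 -114.0000; 0.2500 -11.0000]
K = S⁻¹·BᵀPA = [-0.1174 -0.5672; 0.2024 0.4033]
A−BK = [-0.0464 -0.0966; -0.0487 -0.0968]
AᵀP(A−BK) = [0.1592 0.3379; 0.3379 0.7704]
P' = Q + AᵀP(A−BK) = [3.4092 1.0879; 1.0879 1.0204]
tr(P') = 4.4296


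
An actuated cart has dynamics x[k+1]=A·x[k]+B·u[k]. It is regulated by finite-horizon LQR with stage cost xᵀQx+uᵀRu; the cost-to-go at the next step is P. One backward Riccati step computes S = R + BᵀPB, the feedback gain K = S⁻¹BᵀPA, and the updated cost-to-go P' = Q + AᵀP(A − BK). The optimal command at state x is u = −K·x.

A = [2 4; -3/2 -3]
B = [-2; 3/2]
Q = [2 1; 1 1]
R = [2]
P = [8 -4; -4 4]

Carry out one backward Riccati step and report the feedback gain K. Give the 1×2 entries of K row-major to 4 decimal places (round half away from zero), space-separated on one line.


BᵀP = [-22.0000 14.0000]
S = R + BᵀPB = [2] + [65.0000] = [67.0000]
BᵀPA = [-65.0000 -130.0000]
K = S⁻¹·BᵀPA = [-0.9701 -1.9403]
A−BK = [0.0597 0.1194; -0.0448 -0.0896]
AᵀP(A−BK) = [1.9403 3.8806; 3.8806 7.7612]
P' = Q + AᵀP(A−BK) = [3.9403 4.8806; 4.8806 8.7612]
tr(P') = 12.7015

-0.9701 -1.9403


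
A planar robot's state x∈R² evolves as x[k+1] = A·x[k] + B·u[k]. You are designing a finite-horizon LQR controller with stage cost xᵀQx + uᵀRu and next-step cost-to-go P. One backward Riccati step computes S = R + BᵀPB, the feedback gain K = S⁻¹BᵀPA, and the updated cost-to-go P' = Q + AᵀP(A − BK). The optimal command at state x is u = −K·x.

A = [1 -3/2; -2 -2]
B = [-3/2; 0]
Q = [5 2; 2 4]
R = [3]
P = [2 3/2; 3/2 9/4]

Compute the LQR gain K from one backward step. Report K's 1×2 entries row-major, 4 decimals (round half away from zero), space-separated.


BᵀP = [-3.0000 -2.2500]
S = R + BᵀPB = [3] + [4.5000] = [7.5000]
BᵀPA = [1.5000 9.0000]
K = S⁻¹·BᵀPA = [0.2000 1.2000]
A−BK = [1.3000 0.3000; -2.0000 -2.0000]
AᵀP(A−BK) = [4.7000 5.7000; 5.7000 11.7000]
P' = Q + AᵀP(A−BK) = [9.7000 7.7000; 7.7000 15.7000]
tr(P') = 25.4000

0.2000 1.2000


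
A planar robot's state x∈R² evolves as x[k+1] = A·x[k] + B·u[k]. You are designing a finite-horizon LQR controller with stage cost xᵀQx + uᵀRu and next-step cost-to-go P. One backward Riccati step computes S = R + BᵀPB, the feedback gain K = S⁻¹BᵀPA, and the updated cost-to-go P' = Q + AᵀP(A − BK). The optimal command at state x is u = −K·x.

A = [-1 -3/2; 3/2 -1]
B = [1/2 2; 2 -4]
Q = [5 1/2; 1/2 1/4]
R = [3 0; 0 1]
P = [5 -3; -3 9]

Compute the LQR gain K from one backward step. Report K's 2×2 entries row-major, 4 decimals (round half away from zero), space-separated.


-0.0955 -0.8846 -0.4318 -0.2609

BᵀP = [-3.5000 16.5000; 22.0000 -42.0000]
S = R + BᵀPB = [3 0; 0 1] + [31.2500 -73.0000; -73.0000 212.0000] = [34.2500 -73.0000; -73.0000 213.0000]
BᵀPA = [28.2500 -11.2500; -85.0000 9.0000]
K = S⁻¹·BᵀPA = [-0.0955 -0.8846; -0.4318 -0.2609]
A−BK = [-0.0887 -0.5359; -0.0362 -0.2745]
AᵀP(A−BK) = [0.2456 0.5619; 0.5619 3.6469]
P' = Q + AᵀP(A−BK) = [5.2456 1.0619; 1.0619 3.8969]
tr(P') = 9.1426


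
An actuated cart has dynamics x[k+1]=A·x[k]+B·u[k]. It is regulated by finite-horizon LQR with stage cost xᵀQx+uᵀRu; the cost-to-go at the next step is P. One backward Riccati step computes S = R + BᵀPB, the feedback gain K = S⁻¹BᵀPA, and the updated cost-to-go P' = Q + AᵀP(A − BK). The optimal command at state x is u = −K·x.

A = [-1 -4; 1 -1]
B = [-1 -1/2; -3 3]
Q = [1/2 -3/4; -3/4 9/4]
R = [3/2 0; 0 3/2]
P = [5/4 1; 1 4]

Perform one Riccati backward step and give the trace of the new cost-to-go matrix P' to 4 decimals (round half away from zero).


BᵀP = [-4.2500 -13.0000; 2.3750 11.5000]
S = R + BᵀPB = [3/2 0; 0 3/2] + [43.2500 -36.8750; -36.8750 33.3125] = [44.7500 -36.8750; -36.8750 34.8125]
BᵀPA = [-8.7500 30.0000; 9.1250 -21.0000]
K = S⁻¹·BᵀPA = [0.1609 1.3630; 0.4326 0.8405]
A−BK = [-0.6228 -2.2168; 0.1850 0.5674]
AᵀP(A−BK) = [0.7108 2.2565; 2.2565 8.7610]
P' = Q + AᵀP(A−BK) = [1.2108 1.5065; 1.5065 11.0110]
tr(P') = 12.2218

12.2218


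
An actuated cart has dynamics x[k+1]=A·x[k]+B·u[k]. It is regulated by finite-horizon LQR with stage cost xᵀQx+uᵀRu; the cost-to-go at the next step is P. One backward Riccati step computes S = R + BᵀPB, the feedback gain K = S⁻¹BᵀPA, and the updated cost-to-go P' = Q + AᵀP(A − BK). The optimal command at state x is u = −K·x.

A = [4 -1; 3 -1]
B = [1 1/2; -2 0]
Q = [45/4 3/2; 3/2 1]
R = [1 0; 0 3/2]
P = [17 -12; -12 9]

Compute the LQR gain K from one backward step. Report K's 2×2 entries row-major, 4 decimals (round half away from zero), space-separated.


BᵀP = [41.0000 -30.0000; 8.5000 -6.0000]
S = R + BᵀPB = [1 0; 0 3/2] + [101.0000 20.5000; 20.5000 4.2500] = [102.0000 20.5000; 20.5000 5.7500]
BᵀPA = [74.0000 -11.0000; 16.0000 -2.5000]
K = S⁻¹·BᵀPA = [0.5865 -0.0722; 0.6917 -0.1774]
A−BK = [3.0677 -0.8391; 4.1729 -1.1444]
AᵀP(A−BK) = [10.5338 -2.8195; -2.8195 0.7624]
P' = Q + AᵀP(A−BK) = [21.7838 -1.3195; -1.3195 1.7624]
tr(P') = 23.5462

0.5865 -0.0722 0.6917 -0.1774


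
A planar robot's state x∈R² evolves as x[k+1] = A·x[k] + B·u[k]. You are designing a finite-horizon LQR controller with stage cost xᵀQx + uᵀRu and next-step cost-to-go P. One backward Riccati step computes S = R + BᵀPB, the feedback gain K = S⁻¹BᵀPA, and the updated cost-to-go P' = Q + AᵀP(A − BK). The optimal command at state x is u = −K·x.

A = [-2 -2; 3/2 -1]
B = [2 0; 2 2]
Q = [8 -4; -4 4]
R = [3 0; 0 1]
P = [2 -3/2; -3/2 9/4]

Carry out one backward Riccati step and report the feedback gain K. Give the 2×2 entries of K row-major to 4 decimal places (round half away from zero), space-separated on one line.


BᵀP = [1.0000 1.5000; -3.0000 4.5000]
S = R + BᵀPB = [3 0; 0 1] + [5.0000 3.0000; 3.0000 9.0000] = [8.0000 3.0000; 3.0000 10.0000]
BᵀPA = [0.2500 -3.5000; 12.7500 1.5000]
K = S⁻¹·BᵀPA = [-0.5035 -0.5563; 1.4261 0.3169]
A−BK = [-0.9930 -0.8873; -0.3451 -0.5211]
AᵀP(A−BK) = [4.0062 2.2236; 2.2236 1.8275]
P' = Q + AᵀP(A−BK) = [12.0062 -1.7764; -1.7764 5.8275]
tr(P') = 17.8336

-0.5035 -0.5563 1.4261 0.3169


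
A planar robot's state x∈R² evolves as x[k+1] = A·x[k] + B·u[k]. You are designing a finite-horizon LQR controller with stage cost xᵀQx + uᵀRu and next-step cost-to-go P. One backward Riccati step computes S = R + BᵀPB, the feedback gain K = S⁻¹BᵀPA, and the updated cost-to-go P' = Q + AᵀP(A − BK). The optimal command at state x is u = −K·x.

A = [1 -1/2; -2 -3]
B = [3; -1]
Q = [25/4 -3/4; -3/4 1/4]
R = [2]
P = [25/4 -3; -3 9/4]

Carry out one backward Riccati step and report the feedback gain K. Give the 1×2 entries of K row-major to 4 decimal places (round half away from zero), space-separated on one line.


BᵀP = [21.7500 -11.2500]
S = R + BᵀPB = [2] + [76.5000] = [78.5000]
BᵀPA = [44.2500 22.8750]
K = S⁻¹·BᵀPA = [0.5637 0.2914]
A−BK = [-0.6911 -1.3742; -1.4363 -2.7086]
AᵀP(A−BK) = [2.3065 3.4805; 3.4805 6.1467]
P' = Q + AᵀP(A−BK) = [8.5565 2.7305; 2.7305 6.3967]
tr(P') = 14.9532

0.5637 0.2914


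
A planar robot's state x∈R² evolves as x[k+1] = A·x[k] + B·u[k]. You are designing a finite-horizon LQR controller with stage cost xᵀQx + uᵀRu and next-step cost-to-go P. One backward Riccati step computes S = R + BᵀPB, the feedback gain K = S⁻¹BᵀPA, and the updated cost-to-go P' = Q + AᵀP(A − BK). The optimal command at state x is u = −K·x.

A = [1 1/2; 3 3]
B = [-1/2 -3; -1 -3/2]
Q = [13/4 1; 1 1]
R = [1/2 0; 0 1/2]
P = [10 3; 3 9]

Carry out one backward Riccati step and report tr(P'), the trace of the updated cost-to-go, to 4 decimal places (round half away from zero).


BᵀP = [-8.0000 -10.5000; -34.5000 -22.5000]
S = R + BᵀPB = [1/2 0; 0 1/2] + [14.5000 39.7500; 39.7500 137.2500] = [15.0000 39.7500; 39.7500 137.7500]
BᵀPA = [-39.5000 -35.5000; -102.0000 -84.7500]
K = S⁻¹·BᵀPA = [-2.8520 -3.1291; 0.0825 0.2877]
A−BK = [-0.1784 -0.2014; 0.2718 0.3025]
AᵀP(A−BK) = [4.7626 5.2471; 5.2471 5.8006]
P' = Q + AᵀP(A−BK) = [8.0126 6.2471; 6.2471 6.8006]
tr(P') = 14.8131

14.8131


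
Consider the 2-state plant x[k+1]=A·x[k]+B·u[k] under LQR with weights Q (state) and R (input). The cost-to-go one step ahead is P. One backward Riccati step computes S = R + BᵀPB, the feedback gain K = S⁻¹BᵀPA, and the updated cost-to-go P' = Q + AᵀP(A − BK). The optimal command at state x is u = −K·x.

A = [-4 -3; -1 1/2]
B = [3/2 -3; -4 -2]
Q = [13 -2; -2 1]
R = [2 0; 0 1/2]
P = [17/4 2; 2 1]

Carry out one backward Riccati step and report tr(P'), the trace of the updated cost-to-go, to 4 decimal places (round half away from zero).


BᵀP = [-1.6250 -1.0000; -16.7500 -8.0000]
S = R + BᵀPB = [2 0; 0 1/2] + [1.5625 6.8750; 6.8750 66.2500] = [3.5625 6.8750; 6.8750 66.7500]
BᵀPA = [7.5000 4.3750; 75.0000 46.2500]
K = S⁻¹·BᵀPA = [-0.0787 -0.1361; 1.1317 0.7069]
A−BK = [-0.4868 -0.6751; 0.9485 1.3693]
AᵀP(A−BK) = [0.7126 0.5031; 0.5031 0.4012]
P' = Q + AᵀP(A−BK) = [13.7126 -1.4969; -1.4969 1.4012]
tr(P') = 15.1139

15.1139


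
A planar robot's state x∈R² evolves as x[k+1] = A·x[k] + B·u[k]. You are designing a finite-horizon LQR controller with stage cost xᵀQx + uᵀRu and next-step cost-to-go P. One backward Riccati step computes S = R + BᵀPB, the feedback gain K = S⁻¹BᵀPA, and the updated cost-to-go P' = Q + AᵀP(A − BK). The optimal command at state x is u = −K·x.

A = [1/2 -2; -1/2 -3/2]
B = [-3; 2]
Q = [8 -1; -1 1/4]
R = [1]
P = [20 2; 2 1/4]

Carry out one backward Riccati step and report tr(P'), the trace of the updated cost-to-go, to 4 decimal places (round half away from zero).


9.3204

BᵀP = [-56.0000 -5.5000]
S = R + BᵀPB = [1] + [157.0000] = [158.0000]
BᵀPA = [-25.2500 120.2500]
K = S⁻¹·BᵀPA = [-0.1598 0.7611]
A−BK = [0.0206 0.2832; -0.1804 -3.0222]
AᵀP(A−BK) = [0.0273 -0.0953; -0.0953 1.0431]
P' = Q + AᵀP(A−BK) = [8.0273 -1.0953; -1.0953 1.2931]
tr(P') = 9.3204


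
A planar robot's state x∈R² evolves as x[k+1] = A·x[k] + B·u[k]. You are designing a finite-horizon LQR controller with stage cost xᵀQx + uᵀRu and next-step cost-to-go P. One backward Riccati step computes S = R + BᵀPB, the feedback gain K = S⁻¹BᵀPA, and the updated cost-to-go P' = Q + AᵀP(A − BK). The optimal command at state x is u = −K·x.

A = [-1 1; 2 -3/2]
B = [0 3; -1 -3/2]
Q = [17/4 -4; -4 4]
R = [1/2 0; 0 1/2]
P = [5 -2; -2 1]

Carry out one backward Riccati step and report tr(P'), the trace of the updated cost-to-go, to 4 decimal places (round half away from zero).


BᵀP = [2.0000 -1.0000; 18.0000 -7.5000]
S = R + BᵀPB = [1/2 0; 0 1/2] + [1.0000 7.5000; 7.5000 65.2500] = [1.5000 7.5000; 7.5000 65.7500]
BᵀPA = [-4.0000 3.5000; -33.0000 29.2500]
K = S⁻¹·BᵀPA = [-0.3658 0.2537; -0.4602 0.4159]
A−BK = [0.3805 -0.2478; 0.9440 -0.6224]
AᵀP(A−BK) = [0.3510 -0.2596; -0.2596 0.1962]
P' = Q + AᵀP(A−BK) = [4.6010 -4.2596; -4.2596 4.1962]
tr(P') = 8.7972

8.7972


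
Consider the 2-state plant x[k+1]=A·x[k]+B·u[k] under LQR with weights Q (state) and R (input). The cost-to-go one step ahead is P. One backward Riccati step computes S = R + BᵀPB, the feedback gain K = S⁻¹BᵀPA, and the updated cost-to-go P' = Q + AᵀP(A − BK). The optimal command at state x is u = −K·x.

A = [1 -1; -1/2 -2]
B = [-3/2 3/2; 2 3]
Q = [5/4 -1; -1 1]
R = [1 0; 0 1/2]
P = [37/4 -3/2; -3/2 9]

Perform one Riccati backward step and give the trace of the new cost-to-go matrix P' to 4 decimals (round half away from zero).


BᵀP = [-16.8750 20.2500; 9.3750 24.7500]
S = R + BᵀPB = [1 0; 0 1/2] + [65.8125 35.4375; 35.4375 88.3125] = [66.8125 35.4375; 35.4375 88.8125]
BᵀPA = [-27.0000 -23.6250; -3.0000 -58.8750]
K = S⁻¹·BᵀPA = [-0.4899 -0.0025; 0.1617 -0.6619]
A−BK = [0.0227 -0.0109; -0.0053 -0.0092]
AᵀP(A−BK) = [0.2584 -0.0539; -0.0539 0.2206]
P' = Q + AᵀP(A−BK) = [1.5084 -1.0539; -1.0539 1.2206]
tr(P') = 2.7290

2.7290


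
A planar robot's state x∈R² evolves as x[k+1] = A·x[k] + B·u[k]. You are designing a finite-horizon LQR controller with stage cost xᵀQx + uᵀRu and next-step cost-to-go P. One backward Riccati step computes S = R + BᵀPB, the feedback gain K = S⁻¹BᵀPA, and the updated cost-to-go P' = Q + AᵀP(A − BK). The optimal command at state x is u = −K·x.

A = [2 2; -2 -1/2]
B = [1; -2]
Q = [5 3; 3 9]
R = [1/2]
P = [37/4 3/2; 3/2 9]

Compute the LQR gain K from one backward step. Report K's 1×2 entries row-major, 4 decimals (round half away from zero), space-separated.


1.1447 0.5220

BᵀP = [6.2500 -16.5000]
S = R + BᵀPB = [1/2] + [39.2500] = [39.7500]
BᵀPA = [45.5000 20.7500]
K = S⁻¹·BᵀPA = [1.1447 0.5220]
A−BK = [0.8553 1.4780; 0.2893 0.5440]
AᵀP(A−BK) = [8.9182 14.7484; 14.7484 25.4182]
P' = Q + AᵀP(A−BK) = [13.9182 17.7484; 17.7484 34.4182]
tr(P') = 48.3365


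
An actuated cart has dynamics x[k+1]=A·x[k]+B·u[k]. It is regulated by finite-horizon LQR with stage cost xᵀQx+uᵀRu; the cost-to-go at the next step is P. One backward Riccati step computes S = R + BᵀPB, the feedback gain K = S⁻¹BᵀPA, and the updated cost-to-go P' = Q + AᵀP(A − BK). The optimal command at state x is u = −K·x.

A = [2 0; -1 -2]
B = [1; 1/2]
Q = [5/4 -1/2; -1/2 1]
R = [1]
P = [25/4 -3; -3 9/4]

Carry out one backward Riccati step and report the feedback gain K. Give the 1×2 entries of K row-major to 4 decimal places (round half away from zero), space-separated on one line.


2.3636 0.7792

BᵀP = [4.7500 -1.8750]
S = R + BᵀPB = [1] + [3.8125] = [4.8125]
BᵀPA = [11.3750 3.7500]
K = S⁻¹·BᵀPA = [2.3636 0.7792]
A−BK = [-0.3636 -0.7792; -2.1818 -2.3896]
AᵀP(A−BK) = [12.3636 7.6364; 7.6364 6.0779]
P' = Q + AᵀP(A−BK) = [13.6136 7.1364; 7.1364 7.0779]
tr(P') = 20.6916


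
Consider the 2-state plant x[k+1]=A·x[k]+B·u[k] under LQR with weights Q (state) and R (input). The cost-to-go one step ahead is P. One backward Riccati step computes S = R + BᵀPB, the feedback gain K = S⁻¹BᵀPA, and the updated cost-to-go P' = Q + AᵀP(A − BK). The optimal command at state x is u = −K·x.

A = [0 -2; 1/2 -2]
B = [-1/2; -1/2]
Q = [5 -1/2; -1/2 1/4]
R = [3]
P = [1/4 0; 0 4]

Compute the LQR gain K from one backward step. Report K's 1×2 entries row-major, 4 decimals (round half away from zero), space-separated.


-0.2462 1.0462

BᵀP = [-0.1250 -2.0000]
S = R + BᵀPB = [3] + [1.0625] = [4.0625]
BᵀPA = [-1.0000 4.2500]
K = S⁻¹·BᵀPA = [-0.2462 1.0462]
A−BK = [-0.1231 -1.4769; 0.3769 -1.4769]
AᵀP(A−BK) = [0.7538 -2.9538; -2.9538 12.5538]
P' = Q + AᵀP(A−BK) = [5.7538 -3.4538; -3.4538 12.8038]
tr(P') = 18.5577


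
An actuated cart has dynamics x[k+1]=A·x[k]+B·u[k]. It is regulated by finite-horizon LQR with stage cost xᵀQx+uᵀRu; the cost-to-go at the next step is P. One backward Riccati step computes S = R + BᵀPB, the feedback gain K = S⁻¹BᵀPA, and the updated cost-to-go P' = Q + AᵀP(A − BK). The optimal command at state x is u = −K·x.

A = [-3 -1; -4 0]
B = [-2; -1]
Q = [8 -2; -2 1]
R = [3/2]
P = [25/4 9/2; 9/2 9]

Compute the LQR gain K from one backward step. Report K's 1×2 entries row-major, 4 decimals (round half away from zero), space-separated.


BᵀP = [-17.0000 -18.0000]
S = R + BᵀPB = [3/2] + [52.0000] = [53.5000]
BᵀPA = [123.0000 17.0000]
K = S⁻¹·BᵀPA = [2.2991 0.3178]
A−BK = [1.5981 -0.3645; -1.7009 0.3178]
AᵀP(A−BK) = [25.4650 -2.3341; -2.3341 0.8481]
P' = Q + AᵀP(A−BK) = [33.4650 -4.3341; -4.3341 1.8481]
tr(P') = 35.3131

2.2991 0.3178


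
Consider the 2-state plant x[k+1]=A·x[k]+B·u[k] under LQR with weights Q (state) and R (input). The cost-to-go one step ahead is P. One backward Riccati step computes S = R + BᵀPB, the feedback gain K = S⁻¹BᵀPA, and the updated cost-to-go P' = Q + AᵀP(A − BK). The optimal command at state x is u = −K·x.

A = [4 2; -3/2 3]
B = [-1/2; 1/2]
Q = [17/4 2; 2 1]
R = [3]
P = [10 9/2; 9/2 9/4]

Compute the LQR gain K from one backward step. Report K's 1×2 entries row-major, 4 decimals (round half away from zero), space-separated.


BᵀP = [-2.7500 -1.1250]
S = R + BᵀPB = [3] + [0.8125] = [3.8125]
BᵀPA = [-9.3125 -8.8750]
K = S⁻¹·BᵀPA = [-2.4426 -2.3279]
A−BK = [2.7787 0.8361; -0.2787 4.1639]
AᵀP(A−BK) = [88.3156 88.6967; 88.6967 93.5902]
P' = Q + AᵀP(A−BK) = [92.5656 90.6967; 90.6967 94.5902]
tr(P') = 187.1557

-2.4426 -2.3279


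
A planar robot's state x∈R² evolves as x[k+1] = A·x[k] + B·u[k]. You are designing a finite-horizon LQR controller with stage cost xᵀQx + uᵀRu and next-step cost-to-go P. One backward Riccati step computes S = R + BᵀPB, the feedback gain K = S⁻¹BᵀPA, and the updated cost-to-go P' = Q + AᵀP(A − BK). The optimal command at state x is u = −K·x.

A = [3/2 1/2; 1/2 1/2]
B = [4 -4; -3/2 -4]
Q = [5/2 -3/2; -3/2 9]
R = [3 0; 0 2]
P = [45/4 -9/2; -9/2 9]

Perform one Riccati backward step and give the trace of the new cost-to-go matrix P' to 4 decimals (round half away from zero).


BᵀP = [51.7500 -31.5000; -27.0000 -18.0000]
S = R + BᵀPB = [3 0; 0 2] + [254.2500 -81.0000; -81.0000 180.0000] = [257.2500 -81.0000; -81.0000 182.0000]
BᵀPA = [61.8750 10.1250; -49.5000 -22.5000]
K = S⁻¹·BᵀPA = [0.1801 0.0005; -0.1918 -0.1234]
A−BK = [0.0122 0.0044; 0.0030 0.0071]
AᵀP(A−BK) = [0.1724 0.0480; 0.0480 0.0309]
P' = Q + AᵀP(A−BK) = [2.6724 -1.4520; -1.4520 9.0309]
tr(P') = 11.7032

11.7032


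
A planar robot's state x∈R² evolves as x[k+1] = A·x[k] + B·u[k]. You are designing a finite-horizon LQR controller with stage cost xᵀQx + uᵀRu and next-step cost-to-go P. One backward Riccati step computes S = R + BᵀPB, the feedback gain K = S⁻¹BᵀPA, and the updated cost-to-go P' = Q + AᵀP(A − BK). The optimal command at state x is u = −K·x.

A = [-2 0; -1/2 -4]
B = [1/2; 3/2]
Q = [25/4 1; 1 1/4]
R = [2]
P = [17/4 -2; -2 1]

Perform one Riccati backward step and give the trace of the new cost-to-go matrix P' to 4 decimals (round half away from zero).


BᵀP = [-0.8750 0.5000]
S = R + BᵀPB = [2] + [0.3125] = [2.3125]
BᵀPA = [1.5000 -2.0000]
K = S⁻¹·BᵀPA = [0.6486 -0.8649]
A−BK = [-2.3243 0.4324; -1.4730 -2.7027]
AᵀP(A−BK) = [12.2770 -12.7027; -12.7027 14.2703]
P' = Q + AᵀP(A−BK) = [18.5270 -11.7027; -11.7027 14.5203]
tr(P') = 33.0473

33.0473


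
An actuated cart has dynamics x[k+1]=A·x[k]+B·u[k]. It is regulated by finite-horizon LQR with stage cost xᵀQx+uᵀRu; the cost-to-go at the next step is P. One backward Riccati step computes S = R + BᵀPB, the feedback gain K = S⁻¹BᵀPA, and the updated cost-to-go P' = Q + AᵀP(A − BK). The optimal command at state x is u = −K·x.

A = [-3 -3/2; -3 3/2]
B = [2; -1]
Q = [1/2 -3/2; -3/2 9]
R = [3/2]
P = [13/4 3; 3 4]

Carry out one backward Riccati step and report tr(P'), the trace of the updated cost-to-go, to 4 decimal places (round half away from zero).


88.8990

BᵀP = [3.5000 2.0000]
S = R + BᵀPB = [3/2] + [5.0000] = [6.5000]
BᵀPA = [-16.5000 -2.2500]
K = S⁻¹·BᵀPA = [-2.5385 -0.3462]
A−BK = [2.0769 -0.8077; -5.5385 1.1538]
AᵀP(A−BK) = [77.3654 -9.0865; -9.0865 2.0337]
P' = Q + AᵀP(A−BK) = [77.8654 -10.5865; -10.5865 11.0337]
tr(P') = 88.8990


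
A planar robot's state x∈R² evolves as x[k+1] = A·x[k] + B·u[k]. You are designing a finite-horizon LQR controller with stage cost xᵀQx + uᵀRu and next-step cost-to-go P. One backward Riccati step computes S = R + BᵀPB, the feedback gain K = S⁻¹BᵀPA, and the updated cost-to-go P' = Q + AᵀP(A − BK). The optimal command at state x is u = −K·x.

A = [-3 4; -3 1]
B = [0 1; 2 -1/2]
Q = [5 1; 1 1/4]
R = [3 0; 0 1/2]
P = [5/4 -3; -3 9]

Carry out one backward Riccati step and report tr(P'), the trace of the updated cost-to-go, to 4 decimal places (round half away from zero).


BᵀP = [-6.0000 18.0000; 2.7500 -7.5000]
S = R + BᵀPB = [3 0; 0 1/2] + [36.0000 -15.0000; -15.0000 6.5000] = [39.0000 -15.0000; -15.0000 7.0000]
BᵀPA = [-36.0000 -6.0000; 14.2500 3.5000]
K = S⁻¹·BᵀPA = [-0.7969 0.2188; 0.3281 0.9688]
A−BK = [-3.3281 3.0313; -1.2422 1.0469]
AᵀP(A−BK) = [4.8867 -2.9297; -2.9297 2.9219]
P' = Q + AᵀP(A−BK) = [9.8867 -1.9297; -1.9297 3.1719]
tr(P') = 13.0586

13.0586


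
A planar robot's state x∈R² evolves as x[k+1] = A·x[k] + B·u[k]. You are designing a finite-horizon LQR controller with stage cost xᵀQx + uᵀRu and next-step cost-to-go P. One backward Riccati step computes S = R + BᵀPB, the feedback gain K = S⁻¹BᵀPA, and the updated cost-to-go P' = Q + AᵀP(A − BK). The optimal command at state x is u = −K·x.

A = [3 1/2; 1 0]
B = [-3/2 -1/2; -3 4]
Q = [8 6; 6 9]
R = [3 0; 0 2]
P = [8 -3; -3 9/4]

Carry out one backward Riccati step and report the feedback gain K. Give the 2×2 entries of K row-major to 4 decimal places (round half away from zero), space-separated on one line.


-1.2651 -0.2015 -0.9036 -0.1829

BᵀP = [-3.0000 -2.2500; -16.0000 10.5000]
S = R + BᵀPB = [3 0; 0 2] + [11.2500 -7.5000; -7.5000 50.0000] = [14.2500 -7.5000; -7.5000 52.0000]
BᵀPA = [-11.2500 -1.5000; -37.5000 -8.0000]
K = S⁻¹·BᵀPA = [-1.2651 -0.2015; -0.9036 -0.1829]
A−BK = [0.6506 0.1062; 0.8193 0.1271]
AᵀP(A−BK) = [8.1325 1.3735; 1.3735 0.2344]
P' = Q + AᵀP(A−BK) = [16.1325 7.3735; 7.3735 9.2344]
tr(P') = 25.3669


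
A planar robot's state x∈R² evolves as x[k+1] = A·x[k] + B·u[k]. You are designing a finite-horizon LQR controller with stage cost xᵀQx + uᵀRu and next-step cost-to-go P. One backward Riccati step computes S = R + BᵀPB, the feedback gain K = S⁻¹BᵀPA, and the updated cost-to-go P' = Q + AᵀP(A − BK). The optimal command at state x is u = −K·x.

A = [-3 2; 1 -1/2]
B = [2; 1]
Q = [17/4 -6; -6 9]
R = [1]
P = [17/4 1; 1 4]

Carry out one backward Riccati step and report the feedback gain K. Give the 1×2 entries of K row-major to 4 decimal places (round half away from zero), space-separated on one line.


-0.8654 0.6154

BᵀP = [9.5000 6.0000]
S = R + BᵀPB = [1] + [25.0000] = [26.0000]
BᵀPA = [-22.5000 16.0000]
K = S⁻¹·BᵀPA = [-0.8654 0.6154]
A−BK = [-1.2692 0.7692; 1.8654 -1.1154]
AᵀP(A−BK) = [16.7788 -10.1538; -10.1538 6.1538]
P' = Q + AᵀP(A−BK) = [21.0288 -16.1538; -16.1538 15.1538]
tr(P') = 36.1827


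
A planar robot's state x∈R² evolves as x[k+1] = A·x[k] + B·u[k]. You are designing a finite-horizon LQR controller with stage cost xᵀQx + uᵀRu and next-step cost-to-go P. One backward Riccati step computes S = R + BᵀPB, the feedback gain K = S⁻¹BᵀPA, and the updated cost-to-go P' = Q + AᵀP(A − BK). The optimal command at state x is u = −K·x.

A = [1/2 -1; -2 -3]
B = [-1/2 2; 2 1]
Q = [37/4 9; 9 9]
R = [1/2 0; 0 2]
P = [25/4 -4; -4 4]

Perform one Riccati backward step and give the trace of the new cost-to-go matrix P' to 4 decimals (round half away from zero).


20.1927

BᵀP = [-11.1250 10.0000; 8.5000 -4.0000]
S = R + BᵀPB = [1/2 0; 0 2] + [25.5625 -12.2500; -12.2500 13.0000] = [26.0625 -12.2500; -12.2500 15.0000]
BᵀPA = [-25.5625 -18.8750; 12.2500 3.5000]
K = S⁻¹·BᵀPA = [-0.9689 -0.9974; 0.0254 -0.5812]
A−BK = [-0.0353 -0.3363; -0.0877 -0.4240]
AᵀP(A−BK) = [0.4844 0.4987; 0.4987 1.4582]
P' = Q + AᵀP(A−BK) = [9.7344 9.4987; 9.4987 10.4582]
tr(P') = 20.1927


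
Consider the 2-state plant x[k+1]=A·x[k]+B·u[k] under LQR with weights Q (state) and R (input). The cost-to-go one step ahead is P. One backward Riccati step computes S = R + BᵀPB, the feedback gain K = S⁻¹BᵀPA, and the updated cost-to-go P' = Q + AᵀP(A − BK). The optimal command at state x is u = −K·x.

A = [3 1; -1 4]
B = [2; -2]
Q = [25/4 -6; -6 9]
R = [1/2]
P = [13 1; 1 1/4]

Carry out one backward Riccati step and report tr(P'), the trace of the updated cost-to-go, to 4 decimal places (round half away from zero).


BᵀP = [24.0000 1.5000]
S = R + BᵀPB = [1/2] + [45.0000] = [45.5000]
BᵀPA = [70.5000 30.0000]
K = S⁻¹·BᵀPA = [1.5495 0.6593]
A−BK = [-0.0989 -0.3187; 2.0989 5.3187]
AᵀP(A−BK) = [2.0137 2.5165; 2.5165 5.2198]
P' = Q + AᵀP(A−BK) = [8.2637 -3.4835; -3.4835 14.2198]
tr(P') = 22.4835

22.4835
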